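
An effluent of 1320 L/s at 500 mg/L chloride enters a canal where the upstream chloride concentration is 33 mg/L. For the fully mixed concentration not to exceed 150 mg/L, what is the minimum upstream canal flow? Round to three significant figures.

Set C_mix = 150: (Q·33.00 + 1320·500.0) / (Q + 1320) = 150
→ Q = 1320·(500.0 − 150)/(150 − 33.00) = 3949 L/s.

3950 L/s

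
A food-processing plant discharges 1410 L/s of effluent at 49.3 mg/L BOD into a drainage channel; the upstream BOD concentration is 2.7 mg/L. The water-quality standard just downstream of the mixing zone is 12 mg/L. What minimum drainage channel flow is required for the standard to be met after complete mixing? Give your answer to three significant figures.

Set C_mix = 12: (Q·2.700 + 1410·49.30) / (Q + 1410) = 12
→ Q = 1410·(49.30 − 12)/(12 − 2.700) = 5655 L/s.

5660 L/s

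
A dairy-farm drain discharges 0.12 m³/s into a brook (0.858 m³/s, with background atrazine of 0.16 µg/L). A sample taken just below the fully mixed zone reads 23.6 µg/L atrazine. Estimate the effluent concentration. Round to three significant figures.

191 µg/L

Mass balance: 0.8580·0.1600 + 0.1200·Cₑ = 0.9780·23.60
→ Cₑ = (0.9780·23.60 − 0.8580·0.1600) / 0.1200 = 191.2 µg/L.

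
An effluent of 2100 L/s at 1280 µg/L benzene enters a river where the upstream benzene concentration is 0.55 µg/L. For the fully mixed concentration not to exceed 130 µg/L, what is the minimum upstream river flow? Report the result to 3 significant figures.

18700 L/s

Set C_mix = 130: (Q·0.5500 + 2100·1280) / (Q + 2100) = 130
→ Q = 2100·(1280 − 130)/(130 − 0.5500) = 18660 L/s.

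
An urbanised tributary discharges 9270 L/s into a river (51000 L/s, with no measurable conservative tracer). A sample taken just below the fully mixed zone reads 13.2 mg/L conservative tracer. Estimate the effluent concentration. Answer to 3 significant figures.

Mass balance: 51000·0 + 9270·Cₑ = 60270·13.20
→ Cₑ = (60270·13.20 − 51000·0) / 9270 = 85.82 mg/L.

85.8 mg/L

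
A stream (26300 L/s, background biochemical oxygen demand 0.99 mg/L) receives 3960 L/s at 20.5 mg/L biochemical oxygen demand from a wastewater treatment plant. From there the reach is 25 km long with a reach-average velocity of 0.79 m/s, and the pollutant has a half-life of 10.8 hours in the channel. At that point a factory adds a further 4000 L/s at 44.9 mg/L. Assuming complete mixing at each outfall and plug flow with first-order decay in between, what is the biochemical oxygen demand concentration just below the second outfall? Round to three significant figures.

7.02 mg/L

Conservation of mass: C = (26300·0.9900 + 3960·20.50) / 30260 = 107200/30260 = 3.543 mg/L; combined flow 30260 L/s.
Travel time t = 25·1000 / 0.79 = 31650 s = 8.790 h.
Half-life 10.8 h → k = ln 2 / 10.8 = 0.06418 h⁻¹ = 1.540 d⁻¹.
Applying C = C₀e^(−kt): 3.543 × 0.5688 = 2.015 mg/L.
At the second outfall, C = (30260·2.015 + 4000·44.90) / (30260 + 4000) = 7.022 mg/L.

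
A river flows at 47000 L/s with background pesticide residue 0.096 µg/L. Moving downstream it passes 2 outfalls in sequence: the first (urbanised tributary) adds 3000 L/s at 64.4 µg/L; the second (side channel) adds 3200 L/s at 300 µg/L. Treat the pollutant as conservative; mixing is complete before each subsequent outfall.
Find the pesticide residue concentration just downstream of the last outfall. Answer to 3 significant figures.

After outfall 1: Q = 47000 + 3000 = 50000 L/s; C = (47000·0.09600 + 3000·64.40)/50000 = 3.954 µg/L.
After outfall 2: Q = 50000 + 3200 = 53200 L/s; C = (50000·3.954 + 3200·300.0)/53200 = 21.76 µg/L.

21.8 µg/L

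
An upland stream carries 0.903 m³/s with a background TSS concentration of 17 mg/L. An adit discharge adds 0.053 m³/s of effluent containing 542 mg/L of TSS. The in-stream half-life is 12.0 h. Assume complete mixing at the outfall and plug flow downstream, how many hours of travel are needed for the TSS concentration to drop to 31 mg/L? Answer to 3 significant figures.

6.87 h

After mixing, C = (0.9030·17.00 + 0.05300·542.0) / 0.9560 = 44.08/0.9560 = 46.11 mg/L.
Half-life 12.0 h → k = ln 2 / 12.0 = 0.05776 h⁻¹ = 1.386 d⁻¹.
46.11·exp(−k·t) = 31 → t = ln(46.11/31)/k = 24740 s = 6.872 h.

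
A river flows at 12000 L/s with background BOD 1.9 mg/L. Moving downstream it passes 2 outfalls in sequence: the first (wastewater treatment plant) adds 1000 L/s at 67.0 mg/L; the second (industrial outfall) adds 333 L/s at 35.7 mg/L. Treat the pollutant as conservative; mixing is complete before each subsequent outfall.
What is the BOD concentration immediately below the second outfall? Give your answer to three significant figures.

7.63 mg/L

After outfall 1: Q = 12000 + 1000 = 13000 L/s; C = (12000·1.900 + 1000·67.00)/13000 = 6.908 mg/L.
After outfall 2: Q = 13000 + 333.0 = 13330 L/s; C = (13000·6.908 + 333.0·35.70)/13330 = 7.627 mg/L.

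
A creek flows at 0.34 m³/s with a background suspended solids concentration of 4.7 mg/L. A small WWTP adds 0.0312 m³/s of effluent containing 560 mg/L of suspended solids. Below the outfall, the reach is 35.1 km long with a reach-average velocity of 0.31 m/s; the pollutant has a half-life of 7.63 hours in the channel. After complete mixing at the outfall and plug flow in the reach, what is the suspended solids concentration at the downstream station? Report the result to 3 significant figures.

Mixed concentration C = ΣQC/ΣQ = (0.3400·4.700 + 0.03120·560.0) / 0.3712 = 19.07/0.3712 = 51.37 mg/L.
Travel time t = 35.1·1000 / 0.31 = 113200 s = 31.45 h.
Half-life 7.63 h → k = ln 2 / 7.63 = 0.09084 h⁻¹ = 2.180 d⁻¹.
After decay, C = 51.37 × e^(−kt) = 51.37 × 0.05743 = 2.950 mg/L.

2.95 mg/L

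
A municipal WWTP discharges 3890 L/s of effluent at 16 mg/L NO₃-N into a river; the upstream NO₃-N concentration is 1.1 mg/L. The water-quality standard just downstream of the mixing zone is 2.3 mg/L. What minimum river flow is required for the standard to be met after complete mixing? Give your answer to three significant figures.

44400 L/s

Set C_mix = 2.3: (Q·1.100 + 3890·16.00) / (Q + 3890) = 2.3
→ Q = 3890·(16.00 − 2.3)/(2.3 − 1.100) = 44410 L/s.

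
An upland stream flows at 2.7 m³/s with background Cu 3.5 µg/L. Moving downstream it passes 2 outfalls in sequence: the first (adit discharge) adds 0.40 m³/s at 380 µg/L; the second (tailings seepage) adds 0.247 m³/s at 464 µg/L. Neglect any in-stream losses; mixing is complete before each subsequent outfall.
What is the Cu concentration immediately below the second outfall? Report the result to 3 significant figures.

After outfall 1: Q = 2.700 + 0.4000 = 3.100 m³/s; C = (2.700·3.500 + 0.4000·380.0)/3.100 = 52.08 µg/L.
After outfall 2: Q = 3.100 + 0.2470 = 3.347 m³/s; C = (3.100·52.08 + 0.2470·464.0)/3.347 = 82.48 µg/L.

82.5 µg/L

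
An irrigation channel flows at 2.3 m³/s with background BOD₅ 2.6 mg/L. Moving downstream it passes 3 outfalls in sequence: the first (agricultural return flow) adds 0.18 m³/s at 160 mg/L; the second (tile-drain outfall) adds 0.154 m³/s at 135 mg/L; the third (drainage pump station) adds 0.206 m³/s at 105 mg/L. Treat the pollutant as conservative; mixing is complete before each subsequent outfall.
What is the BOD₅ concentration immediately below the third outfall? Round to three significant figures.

After outfall 1: Q = 2.300 + 0.1800 = 2.480 m³/s; C = (2.300·2.600 + 0.1800·160.0)/2.480 = 14.02 mg/L.
After outfall 2: Q = 2.480 + 0.1540 = 2.634 m³/s; C = (2.480·14.02 + 0.1540·135.0)/2.634 = 21.10 mg/L.
After outfall 3: Q = 2.634 + 0.2060 = 2.840 m³/s; C = (2.634·21.10 + 0.2060·105.0)/2.840 = 27.18 mg/L.

27.2 mg/L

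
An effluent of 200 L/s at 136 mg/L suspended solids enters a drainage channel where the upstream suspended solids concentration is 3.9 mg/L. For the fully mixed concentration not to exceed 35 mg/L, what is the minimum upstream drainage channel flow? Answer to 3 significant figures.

Set C_mix = 35: (Q·3.900 + 200.0·136.0) / (Q + 200.0) = 35
→ Q = 200.0·(136.0 − 35)/(35 − 3.900) = 649.5 L/s.

650 L/s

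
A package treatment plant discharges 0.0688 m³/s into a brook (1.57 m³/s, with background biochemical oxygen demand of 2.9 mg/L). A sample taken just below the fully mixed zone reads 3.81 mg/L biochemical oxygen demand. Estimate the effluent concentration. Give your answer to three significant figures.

24.6 mg/L

Mass balance: 1.570·2.900 + 0.06880·Cₑ = 1.639·3.810
→ Cₑ = (1.639·3.810 − 1.570·2.900) / 0.06880 = 24.58 mg/L.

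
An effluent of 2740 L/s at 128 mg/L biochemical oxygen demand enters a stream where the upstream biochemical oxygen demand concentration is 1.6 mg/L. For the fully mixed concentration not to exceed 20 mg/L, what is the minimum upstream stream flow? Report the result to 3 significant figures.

16100 L/s

Set C_mix = 20: (Q·1.600 + 2740·128.0) / (Q + 2740) = 20
→ Q = 2740·(128.0 − 20)/(20 − 1.600) = 16080 L/s.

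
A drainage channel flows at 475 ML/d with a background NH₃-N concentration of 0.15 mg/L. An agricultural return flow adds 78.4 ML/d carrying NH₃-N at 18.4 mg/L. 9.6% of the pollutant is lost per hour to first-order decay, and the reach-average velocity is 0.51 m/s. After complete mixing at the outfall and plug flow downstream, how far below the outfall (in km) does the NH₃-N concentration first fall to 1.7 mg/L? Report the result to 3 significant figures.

8.65 km

Mass balance: C = (475.0·0.1500 + 78.40·18.40) / 553.4 = 1514/553.4 = 2.735 mg/L.
9.6%/h lost → k = −ln(1 − 0.096) = 0.1009 h⁻¹.
Set 2.735·exp(−k·t) = 1.7 → t = ln(2.735/1.7)/k = 16970 s = 4.713 h.
Distance = v·t = 0.51·16970 = 8653 m = 8.653 km.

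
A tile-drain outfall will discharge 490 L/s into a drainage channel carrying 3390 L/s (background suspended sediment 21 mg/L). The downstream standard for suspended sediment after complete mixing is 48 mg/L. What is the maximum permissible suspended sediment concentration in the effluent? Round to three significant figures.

At the limit, (Qr·Cr + Qe·Cₑ)/(Qr + Qe) = 48:
Cₑ = (3880·48 − 3390·21.00) / 490.0 = 234.8 mg/L.

235 mg/L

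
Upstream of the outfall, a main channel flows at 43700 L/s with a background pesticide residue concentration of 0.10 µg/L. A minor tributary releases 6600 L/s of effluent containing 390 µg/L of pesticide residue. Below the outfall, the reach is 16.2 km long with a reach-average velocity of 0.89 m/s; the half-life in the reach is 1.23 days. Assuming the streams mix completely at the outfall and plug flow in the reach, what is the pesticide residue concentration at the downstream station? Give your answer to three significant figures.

45.5 µg/L

Flow-weighted average: C = (43700·0.1000 + 6600·390.0) / 50300 = 2578000/50300 = 51.26 µg/L.
Travel time t = 16.2·1000 / 0.89 = 18200 s = 5.056 h.
Half-life 1.23 d → k = ln 2 / 1.23 = 0.5635 d⁻¹.
First-order decay: C = 51.26·exp(−k·t) = 51.26·0.8881 = 45.52 µg/L.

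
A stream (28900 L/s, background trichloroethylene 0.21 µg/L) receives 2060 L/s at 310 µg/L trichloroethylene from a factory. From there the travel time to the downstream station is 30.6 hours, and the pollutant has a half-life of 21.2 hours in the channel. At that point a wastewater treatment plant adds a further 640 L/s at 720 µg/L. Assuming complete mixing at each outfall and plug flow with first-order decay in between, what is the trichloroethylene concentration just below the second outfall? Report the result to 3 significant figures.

Conservation of mass: C = (28900·0.2100 + 2060·310.0) / 30960 = 644700/30960 = 20.82 µg/L; combined flow 30960 L/s.
Half-life 21.2 h → k = ln 2 / 21.2 = 0.03270 h⁻¹ = 0.7847 d⁻¹.
Applying C = C₀e^(−kt): 20.82 × 0.3677 = 7.656 µg/L.
At the second outfall, C = (30960·7.656 + 640.0·720.0) / (30960 + 640.0) = 22.08 µg/L.

22.1 µg/L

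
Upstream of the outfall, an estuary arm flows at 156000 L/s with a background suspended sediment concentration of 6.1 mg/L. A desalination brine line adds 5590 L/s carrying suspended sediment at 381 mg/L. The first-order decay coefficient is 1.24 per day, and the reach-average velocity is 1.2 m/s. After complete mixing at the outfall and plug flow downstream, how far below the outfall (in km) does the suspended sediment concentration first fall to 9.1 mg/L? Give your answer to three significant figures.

Conservation of mass: C = (156000·6.100 + 5590·381.0) / 161600 = 3081000/161600 = 19.07 mg/L.
Set 19.07·exp(−k·t) = 9.1 → t = ln(19.07/9.1)/k = 51550 s = 14.32 h.
Distance = v·t = 1.2·51550 = 61860 m = 61.86 km.

61.9 km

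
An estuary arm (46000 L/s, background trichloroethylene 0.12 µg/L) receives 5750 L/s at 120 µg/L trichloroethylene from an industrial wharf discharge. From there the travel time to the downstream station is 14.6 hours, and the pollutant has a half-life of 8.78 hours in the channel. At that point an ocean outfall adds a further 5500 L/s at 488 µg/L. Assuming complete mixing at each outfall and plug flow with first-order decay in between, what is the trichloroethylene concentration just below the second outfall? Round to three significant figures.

50.7 µg/L

Mass balance: C = (46000·0.1200 + 5750·120.0) / 51750 = 695500/51750 = 13.44 µg/L; combined flow 51750 L/s.
Half-life 8.78 h → k = ln 2 / 8.78 = 0.07895 h⁻¹ = 1.895 d⁻¹.
First-order decay: C = 13.44·exp(−k·t) = 13.44·0.3158 = 4.244 µg/L.
At the second outfall, C = (51750·4.244 + 5500·488.0) / (51750 + 5500) = 50.72 µg/L.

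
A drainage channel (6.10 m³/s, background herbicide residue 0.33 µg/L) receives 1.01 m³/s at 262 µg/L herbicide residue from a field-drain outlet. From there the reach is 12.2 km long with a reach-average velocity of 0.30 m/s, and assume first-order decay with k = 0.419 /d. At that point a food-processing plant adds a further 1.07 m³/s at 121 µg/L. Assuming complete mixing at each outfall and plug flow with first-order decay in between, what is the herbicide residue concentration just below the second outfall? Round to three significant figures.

42.6 µg/L

After mixing, C = (6.100·0.3300 + 1.010·262.0) / 7.110 = 266.6/7.110 = 37.50 µg/L; combined flow 7.110 m³/s.
Travel time t = 12.2·1000 / 0.30 = 40670 s = 11.30 h.
Decay over the reach: 37.50·exp(−kt) = 37.50·0.8210 = 30.79 µg/L.
At the second outfall, C = (7.110·30.79 + 1.070·121.0) / (7.110 + 1.070) = 42.59 µg/L.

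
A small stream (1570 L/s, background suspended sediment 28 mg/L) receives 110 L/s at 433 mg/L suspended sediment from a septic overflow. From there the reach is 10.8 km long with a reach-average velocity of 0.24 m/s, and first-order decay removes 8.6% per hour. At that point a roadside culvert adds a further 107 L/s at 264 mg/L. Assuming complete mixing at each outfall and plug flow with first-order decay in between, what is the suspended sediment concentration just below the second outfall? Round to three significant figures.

After mixing, C = (1570·28.00 + 110.0·433.0) / 1680 = 91590/1680 = 54.52 mg/L; combined flow 1680 L/s.
Travel time t = 10.8·1000 / 0.24 = 45000 s = 12.50 h.
8.6%/h lost → k = −ln(1 − 0.086) = 0.08992 h⁻¹.
Decay over the reach: 54.52·exp(−kt) = 54.52·0.3250 = 17.72 mg/L.
At the second outfall, C = (1680·17.72 + 107.0·264.0) / (1680 + 107.0) = 32.46 mg/L.

32.5 mg/L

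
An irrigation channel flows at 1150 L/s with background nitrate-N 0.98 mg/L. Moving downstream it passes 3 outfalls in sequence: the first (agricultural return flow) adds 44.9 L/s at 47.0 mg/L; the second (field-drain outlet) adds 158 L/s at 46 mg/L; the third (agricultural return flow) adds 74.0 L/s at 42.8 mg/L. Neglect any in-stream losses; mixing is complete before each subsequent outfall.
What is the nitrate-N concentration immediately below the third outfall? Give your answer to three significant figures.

9.58 mg/L

After outfall 1: Q = 1150 + 44.90 = 1195 L/s; C = (1150·0.9800 + 44.90·47.00)/1195 = 2.709 mg/L.
After outfall 2: Q = 1195 + 158.0 = 1353 L/s; C = (1195·2.709 + 158.0·46.00)/1353 = 7.765 mg/L.
After outfall 3: Q = 1353 + 74.00 = 1427 L/s; C = (1353·7.765 + 74.00·42.80)/1427 = 9.582 mg/L.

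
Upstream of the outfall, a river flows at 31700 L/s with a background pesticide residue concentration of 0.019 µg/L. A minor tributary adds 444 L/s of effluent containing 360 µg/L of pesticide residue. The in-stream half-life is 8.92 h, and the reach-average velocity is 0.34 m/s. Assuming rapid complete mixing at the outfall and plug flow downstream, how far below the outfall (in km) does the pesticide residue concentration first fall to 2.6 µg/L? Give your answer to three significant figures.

10.3 km

Flow-weighted average: C = (31700·0.01900 + 444.0·360.0) / 32140 = 160400/32140 = 4.991 µg/L.
Half-life 8.92 h → k = ln 2 / 8.92 = 0.07771 h⁻¹ = 1.865 d⁻¹.
Set 4.991·exp(−k·t) = 2.6 → t = ln(4.991/2.6)/k = 30210 s = 8.393 h.
Distance = v·t = 0.34·30210 = 10270 m = 10.27 km.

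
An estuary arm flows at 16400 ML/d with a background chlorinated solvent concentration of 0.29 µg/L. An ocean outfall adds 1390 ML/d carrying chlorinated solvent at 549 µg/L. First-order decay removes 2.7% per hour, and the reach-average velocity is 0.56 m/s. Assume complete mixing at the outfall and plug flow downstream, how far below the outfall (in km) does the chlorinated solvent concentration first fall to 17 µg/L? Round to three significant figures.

68.6 km

Conservation of mass: C = (16400·0.2900 + 1390·549.0) / 17790 = 767900/17790 = 43.16 µg/L.
2.7%/h lost → k = −ln(1 − 0.027) = 0.02737 h⁻¹.
Set 43.16·exp(−k·t) = 17 → t = ln(43.16/17)/k = 122600 s = 34.04 h.
Distance = v·t = 0.56·122600 = 68630 m = 68.63 km.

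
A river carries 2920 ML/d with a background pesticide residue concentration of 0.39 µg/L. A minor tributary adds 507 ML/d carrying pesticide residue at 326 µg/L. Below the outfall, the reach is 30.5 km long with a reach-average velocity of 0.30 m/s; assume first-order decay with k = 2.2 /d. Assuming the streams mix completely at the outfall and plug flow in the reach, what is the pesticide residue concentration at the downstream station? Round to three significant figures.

Mixed concentration C = ΣQC/ΣQ = (2920·0.3900 + 507.0·326.0) / 3427 = 166400/3427 = 48.56 µg/L.
Travel time t = 30.5·1000 / 0.30 = 101700 s = 28.24 h.
After decay, C = 48.56 × e^(−kt) = 48.56 × 0.07512 = 3.648 µg/L.

3.65 µg/L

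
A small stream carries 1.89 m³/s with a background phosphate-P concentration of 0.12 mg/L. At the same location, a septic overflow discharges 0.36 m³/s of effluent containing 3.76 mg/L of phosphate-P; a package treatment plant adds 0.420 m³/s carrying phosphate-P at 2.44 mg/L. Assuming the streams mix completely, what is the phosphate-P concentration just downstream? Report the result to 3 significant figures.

0.976 mg/L

After mixing, C = (1.890·0.1200 + 0.3600·3.760 + 0.4200·2.440) / 2.670 = 2.605/2.670 = 0.9757 mg/L.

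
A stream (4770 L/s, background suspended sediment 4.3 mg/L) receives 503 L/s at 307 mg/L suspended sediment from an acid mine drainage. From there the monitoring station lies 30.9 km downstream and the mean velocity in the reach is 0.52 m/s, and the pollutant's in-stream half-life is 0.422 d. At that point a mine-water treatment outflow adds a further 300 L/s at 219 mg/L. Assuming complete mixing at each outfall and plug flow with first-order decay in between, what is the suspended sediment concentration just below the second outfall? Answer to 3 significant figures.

After mixing, C = (4770·4.300 + 503.0·307.0) / 5273 = 174900/5273 = 33.18 mg/L; combined flow 5273 L/s.
Travel time t = 30.9·1000 / 0.52 = 59420 s = 16.51 h.
Half-life 0.422 d → k = ln 2 / 0.422 = 1.643 d⁻¹.
Applying C = C₀e^(−kt): 33.18 × 0.3231 = 10.72 mg/L.
At the second outfall, C = (5273·10.72 + 300.0·219.0) / (5273 + 300.0) = 21.93 mg/L.

21.9 mg/L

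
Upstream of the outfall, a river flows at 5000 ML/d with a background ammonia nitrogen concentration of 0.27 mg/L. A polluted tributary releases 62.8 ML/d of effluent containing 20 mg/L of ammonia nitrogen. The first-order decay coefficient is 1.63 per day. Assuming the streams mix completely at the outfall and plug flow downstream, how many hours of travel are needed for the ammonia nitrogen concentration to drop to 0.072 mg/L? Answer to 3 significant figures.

29.0 h

Conservation of mass: C = (5000·0.2700 + 62.80·20.00) / 5063 = 2606/5063 = 0.5147 mg/L.
0.5147·exp(−k·t) = 0.072 → t = ln(0.5147/0.072)/k = 104300 s = 28.96 h.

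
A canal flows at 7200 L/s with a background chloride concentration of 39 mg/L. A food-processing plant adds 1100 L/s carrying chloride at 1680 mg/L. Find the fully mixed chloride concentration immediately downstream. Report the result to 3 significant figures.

Mixed concentration C = ΣQC/ΣQ = (7200·39.00 + 1100·1680) / 8300 = 2129000/8300 = 256.5 mg/L.

256 mg/L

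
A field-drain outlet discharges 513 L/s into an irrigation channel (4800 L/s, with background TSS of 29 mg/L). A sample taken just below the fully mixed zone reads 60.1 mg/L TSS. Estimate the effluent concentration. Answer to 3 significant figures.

Mass balance: 4800·29.00 + 513.0·Cₑ = 5313·60.10
→ Cₑ = (5313·60.10 − 4800·29.00) / 513.0 = 351.1 mg/L.

351 mg/L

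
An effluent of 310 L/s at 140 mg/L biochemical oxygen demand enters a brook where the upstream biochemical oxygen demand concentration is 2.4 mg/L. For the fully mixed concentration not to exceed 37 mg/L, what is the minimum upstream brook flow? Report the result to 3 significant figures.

Set C_mix = 37: (Q·2.400 + 310.0·140.0) / (Q + 310.0) = 37
→ Q = 310.0·(140.0 − 37)/(37 − 2.400) = 922.8 L/s.

923 L/s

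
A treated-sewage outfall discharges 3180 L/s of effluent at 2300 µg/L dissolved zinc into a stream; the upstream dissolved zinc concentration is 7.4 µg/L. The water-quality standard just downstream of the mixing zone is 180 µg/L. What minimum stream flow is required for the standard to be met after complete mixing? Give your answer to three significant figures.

39100 L/s

Set C_mix = 180: (Q·7.400 + 3180·2300) / (Q + 3180) = 180
→ Q = 3180·(2300 − 180)/(180 − 7.400) = 39060 L/s.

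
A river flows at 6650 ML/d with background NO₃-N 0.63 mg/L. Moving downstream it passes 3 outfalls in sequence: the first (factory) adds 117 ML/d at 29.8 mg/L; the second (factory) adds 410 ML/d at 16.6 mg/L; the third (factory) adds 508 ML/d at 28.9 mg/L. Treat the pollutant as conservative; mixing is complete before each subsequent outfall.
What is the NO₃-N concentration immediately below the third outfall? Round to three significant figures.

After outfall 1: Q = 6650 + 117.0 = 6767 ML/d; C = (6650·0.6300 + 117.0·29.80)/6767 = 1.134 mg/L.
After outfall 2: Q = 6767 + 410.0 = 7177 ML/d; C = (6767·1.134 + 410.0·16.60)/7177 = 2.018 mg/L.
After outfall 3: Q = 7177 + 508.0 = 7685 ML/d; C = (7177·2.018 + 508.0·28.90)/7685 = 3.795 mg/L.

3.79 mg/L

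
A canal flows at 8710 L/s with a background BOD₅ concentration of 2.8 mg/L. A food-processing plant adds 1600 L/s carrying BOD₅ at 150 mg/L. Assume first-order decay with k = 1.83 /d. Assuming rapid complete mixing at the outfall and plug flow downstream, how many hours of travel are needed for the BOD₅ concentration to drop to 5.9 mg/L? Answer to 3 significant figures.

19.3 h

Flow-weighted average: C = (8710·2.800 + 1600·150.0) / 10310 = 264400/10310 = 25.64 mg/L.
25.64·exp(−k·t) = 5.9 → t = ln(25.64/5.9)/k = 69370 s = 19.27 h.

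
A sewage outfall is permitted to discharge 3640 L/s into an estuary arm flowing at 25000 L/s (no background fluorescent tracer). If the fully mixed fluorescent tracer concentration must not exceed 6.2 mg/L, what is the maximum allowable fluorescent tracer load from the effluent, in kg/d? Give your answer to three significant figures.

Mass balance at the limit: 25000·0 + 3640·Cₑ = 28640·6.2 → Cₑ = 48.78 mg/L.
3640 L/s = 3.640 m³/s. Load = 3.640 m³/s × 48.78 g/m³ × 86 400 s/d = 15340 kg/d.

15300 kg/d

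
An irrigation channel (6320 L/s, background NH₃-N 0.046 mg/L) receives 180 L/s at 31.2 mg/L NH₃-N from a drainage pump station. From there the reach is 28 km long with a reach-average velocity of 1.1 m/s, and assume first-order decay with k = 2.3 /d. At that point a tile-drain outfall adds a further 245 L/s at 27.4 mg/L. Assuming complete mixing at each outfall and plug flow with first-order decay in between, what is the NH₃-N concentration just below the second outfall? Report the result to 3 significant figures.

1.44 mg/L

Mass balance: C = (6320·0.04600 + 180.0·31.20) / 6500 = 5907/6500 = 0.9087 mg/L; combined flow 6500 L/s.
Travel time t = 28·1000 / 1.1 = 25450 s = 7.071 h.
After decay, C = 0.9087 × e^(−kt) = 0.9087 × 0.5078 = 0.4615 mg/L.
At the second outfall, C = (6500·0.4615 + 245.0·27.40) / (6500 + 245.0) = 1.440 mg/L.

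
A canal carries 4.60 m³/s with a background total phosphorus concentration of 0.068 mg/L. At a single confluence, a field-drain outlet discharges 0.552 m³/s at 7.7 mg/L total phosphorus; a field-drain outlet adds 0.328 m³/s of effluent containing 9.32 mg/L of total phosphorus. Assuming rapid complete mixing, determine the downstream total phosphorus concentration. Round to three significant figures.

1.39 mg/L

Flow-weighted average: C = (4.600·0.06800 + 0.5520·7.700 + 0.3280·9.320) / 5.480 = 7.620/5.480 = 1.391 mg/L.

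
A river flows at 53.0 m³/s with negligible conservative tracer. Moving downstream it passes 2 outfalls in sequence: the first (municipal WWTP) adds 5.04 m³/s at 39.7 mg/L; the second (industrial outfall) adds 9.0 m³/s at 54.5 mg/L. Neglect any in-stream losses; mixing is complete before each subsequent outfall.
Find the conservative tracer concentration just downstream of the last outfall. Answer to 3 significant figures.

Below outfall 1: Q → 58.04 m³/s, C = (53.00·0 + 5.040·39.70)/58.04 = 3.447 mg/L.
Below outfall 2: Q → 67.04 m³/s, C = (58.04·3.447 + 9.000·54.50)/67.04 = 10.30 mg/L.

10.3 mg/L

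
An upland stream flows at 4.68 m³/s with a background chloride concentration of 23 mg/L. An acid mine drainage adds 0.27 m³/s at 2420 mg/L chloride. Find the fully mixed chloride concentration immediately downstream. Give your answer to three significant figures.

Flow-weighted average: C = (4.680·23.00 + 0.2700·2420) / 4.950 = 761.0/4.950 = 153.7 mg/L.

154 mg/L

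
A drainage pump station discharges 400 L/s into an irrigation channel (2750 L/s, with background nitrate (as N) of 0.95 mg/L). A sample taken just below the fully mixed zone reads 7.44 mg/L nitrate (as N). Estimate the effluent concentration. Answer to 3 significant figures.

52.1 mg/L

Mass balance: 2750·0.9500 + 400.0·Cₑ = 3150·7.440
→ Cₑ = (3150·7.440 − 2750·0.9500) / 400.0 = 52.06 mg/L.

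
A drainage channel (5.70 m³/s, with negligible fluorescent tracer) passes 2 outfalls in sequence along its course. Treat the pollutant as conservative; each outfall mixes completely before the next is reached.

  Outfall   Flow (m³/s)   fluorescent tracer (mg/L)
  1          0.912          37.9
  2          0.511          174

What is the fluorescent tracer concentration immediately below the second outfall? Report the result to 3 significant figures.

After outfall 1: Q = 5.700 + 0.9120 = 6.612 m³/s; C = (5.700·0 + 0.9120·37.90)/6.612 = 5.228 mg/L.
After outfall 2: Q = 6.612 + 0.5110 = 7.123 m³/s; C = (6.612·5.228 + 0.5110·174.0)/7.123 = 17.34 mg/L.

17.3 mg/L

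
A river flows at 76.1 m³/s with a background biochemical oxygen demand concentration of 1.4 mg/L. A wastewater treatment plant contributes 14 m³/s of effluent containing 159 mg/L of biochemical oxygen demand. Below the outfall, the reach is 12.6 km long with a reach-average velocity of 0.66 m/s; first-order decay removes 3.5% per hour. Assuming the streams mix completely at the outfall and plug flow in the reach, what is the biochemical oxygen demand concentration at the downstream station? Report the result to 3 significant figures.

Flow-weighted average: C = (76.10·1.400 + 14.00·159.0) / 90.10 = 2333/90.10 = 25.89 mg/L.
Travel time t = 12.6·1000 / 0.66 = 19090 s = 5.303 h.
3.5%/h lost → k = −ln(1 − 0.035) = 0.03563 h⁻¹.
Applying C = C₀e^(−kt): 25.89 × 0.8278 = 21.43 mg/L.

21.4 mg/L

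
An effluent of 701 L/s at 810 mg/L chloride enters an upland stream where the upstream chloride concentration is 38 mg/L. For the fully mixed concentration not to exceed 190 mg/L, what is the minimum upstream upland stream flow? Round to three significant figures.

2860 L/s

Set C_mix = 190: (Q·38.00 + 701.0·810.0) / (Q + 701.0) = 190
→ Q = 701.0·(810.0 − 190)/(190 − 38.00) = 2859 L/s.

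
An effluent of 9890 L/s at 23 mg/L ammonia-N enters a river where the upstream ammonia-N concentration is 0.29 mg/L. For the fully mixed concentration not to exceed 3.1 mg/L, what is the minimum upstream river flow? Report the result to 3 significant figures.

70000 L/s

Set C_mix = 3.1: (Q·0.2900 + 9890·23.00) / (Q + 9890) = 3.1
→ Q = 9890·(23.00 − 3.1)/(3.1 − 0.2900) = 70040 L/s.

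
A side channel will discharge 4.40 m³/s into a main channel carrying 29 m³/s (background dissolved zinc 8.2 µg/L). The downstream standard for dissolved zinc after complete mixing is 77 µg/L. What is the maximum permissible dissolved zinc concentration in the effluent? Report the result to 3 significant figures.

At the limit, (Qr·Cr + Qe·Cₑ)/(Qr + Qe) = 77:
Cₑ = (33.40·77 − 29.00·8.200) / 4.400 = 530.5 µg/L.

530 µg/L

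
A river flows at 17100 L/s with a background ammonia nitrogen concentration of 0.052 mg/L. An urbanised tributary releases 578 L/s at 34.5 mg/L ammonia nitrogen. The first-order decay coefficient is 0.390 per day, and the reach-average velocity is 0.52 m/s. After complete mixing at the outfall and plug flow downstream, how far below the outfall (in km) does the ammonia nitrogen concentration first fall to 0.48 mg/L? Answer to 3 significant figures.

Flow-weighted average: C = (17100·0.05200 + 578.0·34.50) / 17680 = 20830/17680 = 1.178 mg/L.
Set 1.178·exp(−k·t) = 0.48 → t = ln(1.178/0.48)/k = 199000 s = 55.26 h.
Distance = v·t = 0.52·199000 = 103500 m = 103.5 km.

103 km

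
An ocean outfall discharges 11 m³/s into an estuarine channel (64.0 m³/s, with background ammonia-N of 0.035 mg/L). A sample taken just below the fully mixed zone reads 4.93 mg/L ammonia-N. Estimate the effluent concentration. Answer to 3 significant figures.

Mass balance: 64.00·0.03500 + 11.00·Cₑ = 75.00·4.930
→ Cₑ = (75.00·4.930 − 64.00·0.03500) / 11.00 = 33.41 mg/L.

33.4 mg/L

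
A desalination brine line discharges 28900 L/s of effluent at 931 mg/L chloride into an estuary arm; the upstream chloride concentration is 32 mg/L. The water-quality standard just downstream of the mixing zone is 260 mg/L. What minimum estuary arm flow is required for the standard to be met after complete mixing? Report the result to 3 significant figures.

85100 L/s

Set C_mix = 260: (Q·32.00 + 28900·931.0) / (Q + 28900) = 260
→ Q = 28900·(931.0 − 260)/(260 − 32.00) = 85050 L/s.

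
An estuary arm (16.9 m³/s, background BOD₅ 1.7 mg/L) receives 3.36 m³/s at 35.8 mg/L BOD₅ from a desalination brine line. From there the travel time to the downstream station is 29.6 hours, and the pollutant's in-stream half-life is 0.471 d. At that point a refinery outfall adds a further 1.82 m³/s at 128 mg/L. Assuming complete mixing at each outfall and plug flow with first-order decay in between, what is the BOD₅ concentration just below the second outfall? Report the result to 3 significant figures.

Flow-weighted average: C = (16.90·1.700 + 3.360·35.80) / 20.26 = 149.0/20.26 = 7.355 mg/L; combined flow 20.26 m³/s.
Half-life 0.471 d → k = ln 2 / 0.471 = 1.472 d⁻¹.
First-order decay: C = 7.355·exp(−k·t) = 7.355·0.1628 = 1.198 mg/L.
At the second outfall, C = (20.26·1.198 + 1.820·128.0) / (20.26 + 1.820) = 11.65 mg/L.

11.6 mg/L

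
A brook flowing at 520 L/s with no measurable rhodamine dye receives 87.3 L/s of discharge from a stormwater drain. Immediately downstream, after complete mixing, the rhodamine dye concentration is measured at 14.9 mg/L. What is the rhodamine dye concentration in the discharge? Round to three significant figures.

104 mg/L

Mass balance: 520.0·0 + 87.30·Cₑ = 607.3·14.90
→ Cₑ = (607.3·14.90 − 520.0·0) / 87.30 = 103.7 mg/L.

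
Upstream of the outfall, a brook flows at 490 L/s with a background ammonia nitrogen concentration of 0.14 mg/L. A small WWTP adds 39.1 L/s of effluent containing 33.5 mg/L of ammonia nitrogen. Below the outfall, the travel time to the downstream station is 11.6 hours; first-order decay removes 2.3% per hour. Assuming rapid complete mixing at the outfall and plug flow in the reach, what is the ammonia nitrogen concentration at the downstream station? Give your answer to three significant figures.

1.99 mg/L

Conservation of mass: C = (490.0·0.1400 + 39.10·33.50) / 529.1 = 1378/529.1 = 2.605 mg/L.
2.3%/h lost → k = −ln(1 − 0.023) = 0.02327 h⁻¹.
Decay over the reach: 2.605·exp(−kt) = 2.605·0.7634 = 1.989 mg/L.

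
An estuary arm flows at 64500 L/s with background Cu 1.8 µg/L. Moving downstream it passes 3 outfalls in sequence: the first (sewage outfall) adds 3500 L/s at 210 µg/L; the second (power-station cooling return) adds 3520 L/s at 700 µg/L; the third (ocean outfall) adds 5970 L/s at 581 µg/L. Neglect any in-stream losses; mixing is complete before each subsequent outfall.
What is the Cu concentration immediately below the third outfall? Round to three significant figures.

87.5 µg/L

Below outfall 1: Q → 68000 L/s, C = (64500·1.800 + 3500·210.0)/68000 = 12.52 µg/L.
Below outfall 2: Q → 71520 L/s, C = (68000·12.52 + 3520·700.0)/71520 = 46.35 µg/L.
Below outfall 3: Q → 77490 L/s, C = (71520·46.35 + 5970·581.0)/77490 = 87.54 µg/L.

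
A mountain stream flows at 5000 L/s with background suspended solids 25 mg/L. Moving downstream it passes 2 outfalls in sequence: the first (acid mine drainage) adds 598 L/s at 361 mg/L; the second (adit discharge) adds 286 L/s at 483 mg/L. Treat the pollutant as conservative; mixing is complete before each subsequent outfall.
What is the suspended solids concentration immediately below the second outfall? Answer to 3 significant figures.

81.4 mg/L

Below outfall 1: Q → 5598 L/s, C = (5000·25.00 + 598.0·361.0)/5598 = 60.89 mg/L.
Below outfall 2: Q → 5884 L/s, C = (5598·60.89 + 286.0·483.0)/5884 = 81.41 mg/L.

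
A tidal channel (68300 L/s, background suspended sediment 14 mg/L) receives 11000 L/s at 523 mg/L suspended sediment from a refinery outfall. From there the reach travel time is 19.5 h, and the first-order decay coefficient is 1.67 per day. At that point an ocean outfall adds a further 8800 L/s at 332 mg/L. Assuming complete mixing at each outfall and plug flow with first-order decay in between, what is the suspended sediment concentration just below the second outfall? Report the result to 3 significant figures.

Conservation of mass: C = (68300·14.00 + 11000·523.0) / 79300 = 6709000/79300 = 84.61 mg/L; combined flow 79300 L/s.
Decay over the reach: 84.61·exp(−kt) = 84.61·0.2575 = 21.78 mg/L.
At the second outfall, C = (79300·21.78 + 8800·332.0) / (79300 + 8800) = 52.77 mg/L.

52.8 mg/L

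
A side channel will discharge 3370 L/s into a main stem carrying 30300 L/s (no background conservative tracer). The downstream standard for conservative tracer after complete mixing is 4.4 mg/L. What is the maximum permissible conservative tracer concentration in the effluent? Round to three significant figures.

44.0 mg/L

At the limit, (Qr·Cr + Qe·Cₑ)/(Qr + Qe) = 4.4:
Cₑ = (33670·4.4 − 30300·0) / 3370 = 43.96 mg/L.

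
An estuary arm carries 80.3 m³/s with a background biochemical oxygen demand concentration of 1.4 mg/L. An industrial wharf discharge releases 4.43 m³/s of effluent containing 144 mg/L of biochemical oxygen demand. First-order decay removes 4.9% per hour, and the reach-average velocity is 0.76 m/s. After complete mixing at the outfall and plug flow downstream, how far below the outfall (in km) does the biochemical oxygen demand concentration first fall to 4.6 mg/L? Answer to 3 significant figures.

Mass balance: C = (80.30·1.400 + 4.430·144.0) / 84.73 = 750.3/84.73 = 8.856 mg/L.
4.9%/h lost → k = −ln(1 − 0.049) = 0.05024 h⁻¹.
Set 8.856·exp(−k·t) = 4.6 → t = ln(8.856/4.6)/k = 46930 s = 13.04 h.
Distance = v·t = 0.76·46930 = 35670 m = 35.67 km.

35.7 km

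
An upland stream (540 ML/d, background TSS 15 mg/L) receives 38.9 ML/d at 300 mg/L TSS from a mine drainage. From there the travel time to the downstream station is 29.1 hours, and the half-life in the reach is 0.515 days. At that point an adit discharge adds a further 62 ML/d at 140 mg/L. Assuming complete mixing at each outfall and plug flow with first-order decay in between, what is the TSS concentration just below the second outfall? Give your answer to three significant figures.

19.6 mg/L

Mass balance: C = (540.0·15.00 + 38.90·300.0) / 578.9 = 19770/578.9 = 34.15 mg/L; combined flow 578.9 ML/d.
Half-life 0.515 d → k = ln 2 / 0.515 = 1.346 d⁻¹.
First-order decay: C = 34.15·exp(−k·t) = 34.15·0.1956 = 6.678 mg/L.
At the second outfall, C = (578.9·6.678 + 62.00·140.0) / (578.9 + 62.00) = 19.58 mg/L.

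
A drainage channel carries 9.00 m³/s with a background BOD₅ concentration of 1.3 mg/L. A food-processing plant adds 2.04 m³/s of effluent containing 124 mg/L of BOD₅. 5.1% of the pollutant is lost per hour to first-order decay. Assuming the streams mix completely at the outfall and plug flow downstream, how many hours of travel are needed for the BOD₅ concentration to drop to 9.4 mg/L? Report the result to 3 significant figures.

17.9 h

Mass balance: C = (9.000·1.300 + 2.040·124.0) / 11.04 = 264.7/11.04 = 23.97 mg/L.
5.1%/h lost → k = −ln(1 − 0.051) = 0.05235 h⁻¹.
23.97·exp(−k·t) = 9.4 → t = ln(23.97/9.4)/k = 64390 s = 17.88 h.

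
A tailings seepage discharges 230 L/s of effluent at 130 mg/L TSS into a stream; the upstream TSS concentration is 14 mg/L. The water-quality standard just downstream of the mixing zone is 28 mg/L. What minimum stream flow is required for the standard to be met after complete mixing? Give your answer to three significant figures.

1680 L/s

Set C_mix = 28: (Q·14.00 + 230.0·130.0) / (Q + 230.0) = 28
→ Q = 230.0·(130.0 − 28)/(28 − 14.00) = 1676 L/s.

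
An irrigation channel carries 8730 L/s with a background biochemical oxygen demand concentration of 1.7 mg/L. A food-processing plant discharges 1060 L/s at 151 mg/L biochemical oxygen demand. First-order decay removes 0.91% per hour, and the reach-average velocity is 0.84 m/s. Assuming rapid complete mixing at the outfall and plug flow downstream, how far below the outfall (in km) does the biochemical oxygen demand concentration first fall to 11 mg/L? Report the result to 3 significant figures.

160 km

After mixing, C = (8730·1.700 + 1060·151.0) / 9790 = 174900/9790 = 17.87 mg/L.
0.91%/h lost → k = −ln(1 − 0.0091) = 0.009142 h⁻¹.
Set 17.87·exp(−k·t) = 11 → t = ln(17.87/11)/k = 191000 s = 53.05 h.
Distance = v·t = 0.84·191000 = 160400 m = 160.4 km.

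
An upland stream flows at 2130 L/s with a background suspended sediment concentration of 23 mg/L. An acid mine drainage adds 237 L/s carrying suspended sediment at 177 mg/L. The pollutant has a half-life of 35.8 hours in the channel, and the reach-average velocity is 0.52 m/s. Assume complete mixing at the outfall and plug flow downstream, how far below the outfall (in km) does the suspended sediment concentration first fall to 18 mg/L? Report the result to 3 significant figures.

Mass balance: C = (2130·23.00 + 237.0·177.0) / 2367 = 90940/2367 = 38.42 mg/L.
Half-life 35.8 h → k = ln 2 / 35.8 = 0.01936 h⁻¹ = 0.4647 d⁻¹.
Set 38.42·exp(−k·t) = 18 → t = ln(38.42/18)/k = 141000 s = 39.16 h.
Distance = v·t = 0.52·141000 = 73310 m = 73.31 km.

73.3 km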